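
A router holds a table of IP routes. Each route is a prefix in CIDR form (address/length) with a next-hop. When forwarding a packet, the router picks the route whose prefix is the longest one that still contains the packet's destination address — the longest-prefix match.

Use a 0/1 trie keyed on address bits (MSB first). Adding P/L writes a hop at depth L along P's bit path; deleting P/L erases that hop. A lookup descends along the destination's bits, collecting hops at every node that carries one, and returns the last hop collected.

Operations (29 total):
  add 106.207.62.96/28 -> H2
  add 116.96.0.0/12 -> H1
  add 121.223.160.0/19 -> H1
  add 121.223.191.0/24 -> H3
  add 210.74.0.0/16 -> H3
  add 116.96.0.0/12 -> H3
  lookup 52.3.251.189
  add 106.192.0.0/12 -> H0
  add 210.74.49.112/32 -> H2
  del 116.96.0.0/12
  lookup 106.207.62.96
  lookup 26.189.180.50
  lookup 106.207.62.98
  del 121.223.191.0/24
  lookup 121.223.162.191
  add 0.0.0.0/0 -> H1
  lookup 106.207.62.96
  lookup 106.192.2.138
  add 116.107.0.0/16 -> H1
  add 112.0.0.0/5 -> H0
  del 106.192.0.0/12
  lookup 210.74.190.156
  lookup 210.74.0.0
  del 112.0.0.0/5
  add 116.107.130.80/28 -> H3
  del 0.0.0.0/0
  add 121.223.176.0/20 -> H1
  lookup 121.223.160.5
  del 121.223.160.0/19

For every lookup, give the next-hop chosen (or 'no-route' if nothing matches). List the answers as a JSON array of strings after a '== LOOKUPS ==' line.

Process each operation:
  + 106.207.62.96/28 (H2) depth=28
  + 116.96.0.0/12 (H1) depth=12
  + 121.223.160.0/19 (H1) depth=19
  + 121.223.191.0/24 (H3) depth=24
  + 210.74.0.0/16 (H3) depth=16
  + 116.96.0.0/12 (H3) depth=12
  lookup 52.3.251.189: bits 0 walk d0:-→d1:- -> no-route
  + 106.192.0.0/12 (H0) depth=12
  + 210.74.49.112/32 (H2) depth=32
  - 116.96.0.0/12 clear@12
  lookup 106.207.62.96: bits 0110101011001111001111100110 walk d0:-→d1:-→d2:-→d3:-→d4:-→d5:-→d6:-→d7:-→d8:-→d9:-→d10:-→d11:-→d12:H0→d13:-→d14:-→d15:-→d16:-→d17:-→d18:-→d19:-→d20:-→d21:-→d22:-→d23:-→d24:-→d25:-→d26:-→d27:-→d28:H2 -> H2
  lookup 26.189.180.50: bits 0 walk d0:-→d1:- -> no-route
  lookup 106.207.62.98: bits 0110101011001111001111100110 walk d0:-→d1:-→d2:-→d3:-→d4:-→d5:-→d6:-→d7:-→d8:-→d9:-→d10:-→d11:-→d12:H0→d13:-→d14:-→d15:-→d16:-→d17:-→d18:-→d19:-→d20:-→d21:-→d22:-→d23:-→d24:-→d25:-→d26:-→d27:-→d28:H2 -> H2
  - 121.223.191.0/24 clear@24
  lookup 121.223.162.191: bits 0111100111011111101 walk d0:-→d1:-→d2:-→d3:-→d4:-→d5:-→d6:-→d7:-→d8:-→d9:-→d10:-→d11:-→d12:-→d13:-→d14:-→d15:-→d16:-→d17:-→d18:-→d19:H1 -> H1
  + 0.0.0.0/0 (H1) depth=0
  lookup 106.207.62.96: bits 0110101011001111001111100110 walk d0:H1→d1:-→d2:-→d3:-→d4:-→d5:-→d6:-→d7:-→d8:-→d9:-→d10:-→d11:-→d12:H0→d13:-→d14:-→d15:-→d16:-→d17:-→d18:-→d19:-→d20:-→d21:-→d22:-→d23:-→d24:-→d25:-→d26:-→d27:-→d28:H2 -> H2
  lookup 106.192.2.138: bits 011010101100 walk d0:H1→d1:-→d2:-→d3:-→d4:-→d5:-→d6:-→d7:-→d8:-→d9:-→d10:-→d11:-→d12:H0 -> H0
  + 116.107.0.0/16 (H1) depth=16
  + 112.0.0.0/5 (H0) depth=5
  - 106.192.0.0/12 clear@12
  lookup 210.74.190.156: bits 1101001001001010 walk d0:H1→d1:-→d2:-→d3:-→d4:-→d5:-→d6:-→d7:-→d8:-→d9:-→d10:-→d11:-→d12:-→d13:-→d14:-→d15:-→d16:H3 -> H3
  lookup 210.74.0.0: bits 110100100100101000 walk d0:H1→d1:-→d2:-→d3:-→d4:-→d5:-→d6:-→d7:-→d8:-→d9:-→d10:-→d11:-→d12:-→d13:-→d14:-→d15:-→d16:H3→d17:-→d18:- -> H3
  - 112.0.0.0/5 clear@5
  + 116.107.130.80/28 (H3) depth=28
  - 0.0.0.0/0 clear@0
  + 121.223.176.0/20 (H1) depth=20
  lookup 121.223.160.5: bits 0111100111011111101 walk d0:-→d1:-→d2:-→d3:-→d4:-→d5:-→d6:-→d7:-→d8:-→d9:-→d10:-→d11:-→d12:-→d13:-→d14:-→d15:-→d16:-→d17:-→d18:-→d19:H1 -> H1
  - 121.223.160.0/19 clear@19

== LOOKUPS ==
["no-route","H2","no-route","H2","H1","H2","H0","H3","H3","H1"]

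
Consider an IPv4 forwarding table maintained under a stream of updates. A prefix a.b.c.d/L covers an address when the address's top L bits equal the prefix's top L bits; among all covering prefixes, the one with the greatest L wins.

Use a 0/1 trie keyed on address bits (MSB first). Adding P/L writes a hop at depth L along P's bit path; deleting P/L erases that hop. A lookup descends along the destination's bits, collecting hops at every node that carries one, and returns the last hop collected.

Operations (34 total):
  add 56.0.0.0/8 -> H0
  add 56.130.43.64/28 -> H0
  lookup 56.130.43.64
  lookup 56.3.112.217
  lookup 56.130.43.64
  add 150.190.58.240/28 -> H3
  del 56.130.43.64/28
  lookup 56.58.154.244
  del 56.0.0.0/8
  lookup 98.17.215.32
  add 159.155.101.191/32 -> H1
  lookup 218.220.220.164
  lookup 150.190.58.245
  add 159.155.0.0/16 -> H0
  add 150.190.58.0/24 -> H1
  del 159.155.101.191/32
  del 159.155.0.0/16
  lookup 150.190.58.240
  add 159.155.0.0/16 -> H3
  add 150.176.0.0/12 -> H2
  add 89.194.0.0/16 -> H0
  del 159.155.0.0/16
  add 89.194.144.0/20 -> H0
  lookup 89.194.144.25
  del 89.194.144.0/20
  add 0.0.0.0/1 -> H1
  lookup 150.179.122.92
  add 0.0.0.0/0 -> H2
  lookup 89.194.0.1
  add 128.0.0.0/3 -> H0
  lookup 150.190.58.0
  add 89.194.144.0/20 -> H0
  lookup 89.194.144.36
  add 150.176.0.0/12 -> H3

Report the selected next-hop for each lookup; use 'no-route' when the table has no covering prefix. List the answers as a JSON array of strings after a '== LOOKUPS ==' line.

Apply in order:
  add 56.0.0.0/8 -> H0 at depth 8
  add 56.130.43.64/28 -> H0 at depth 28
  lookup 56.130.43.64: bits 0011100010000010001010110100 walk d0:-→d1:-→d2:-→d3:-→d4:-→d5:-→d6:-→d7:-→d8:H0→d9:-→d10:-→d11:-→d12:-→d13:-→d14:-→d15:-→d16:-→d17:-→d18:-→d19:-→d20:-→d21:-→d22:-→d23:-→d24:-→d25:-→d26:-→d27:-→d28:H0 -> H0
  lookup 56.3.112.217: bits 00111000 walk d0:-→d1:-→d2:-→d3:-→d4:-→d5:-→d6:-→d7:-→d8:H0 -> H0
  lookup 56.130.43.64: bits 0011100010000010001010110100 walk d0:-→d1:-→d2:-→d3:-→d4:-→d5:-→d6:-→d7:-→d8:H0→d9:-→d10:-→d11:-→d12:-→d13:-→d14:-→d15:-→d16:-→d17:-→d18:-→d19:-→d20:-→d21:-→d22:-→d23:-→d24:-→d25:-→d26:-→d27:-→d28:H0 -> H0
  add 150.190.58.240/28 -> H3 at depth 28
  - 56.130.43.64/28 clear@28
  lookup 56.58.154.244: bits 00111000 walk d0:-→d1:-→d2:-→d3:-→d4:-→d5:-→d6:-→d7:-→d8:H0 -> H0
  - 56.0.0.0/8 clear@8
  lookup 98.17.215.32: bits 0 walk d0:-→d1:- -> no-route
  add 159.155.101.191/32 -> H1 at depth 32
  lookup 218.220.220.164: bits 1 walk d0:-→d1:- -> no-route
  lookup 150.190.58.245: bits 1001011010111110001110101111 walk d0:-→d1:-→d2:-→d3:-→d4:-→d5:-→d6:-→d7:-→d8:-→d9:-→d10:-→d11:-→d12:-→d13:-→d14:-→d15:-→d16:-→d17:-→d18:-→d19:-→d20:-→d21:-→d22:-→d23:-→d24:-→d25:-→d26:-→d27:-→d28:H3 -> H3
  add 159.155.0.0/16 -> H0 at depth 16
  add 150.190.58.0/24 -> H1 at depth 24
  - 159.155.101.191/32 clear@32
  - 159.155.0.0/16 clear@16
  lookup 150.190.58.240: bits 1001011010111110001110101111 walk d0:-→d1:-→d2:-→d3:-→d4:-→d5:-→d6:-→d7:-→d8:-→d9:-→d10:-→d11:-→d12:-→d13:-→d14:-→d15:-→d16:-→d17:-→d18:-→d19:-→d20:-→d21:-→d22:-→d23:-→d24:H1→d25:-→d26:-→d27:-→d28:H3 -> H3
  add 159.155.0.0/16 -> H3 at depth 16
  add 150.176.0.0/12 -> H2 at depth 12
  add 89.194.0.0/16 -> H0 at depth 16
  - 159.155.0.0/16 clear@16
  add 89.194.144.0/20 -> H0 at depth 20
  lookup 89.194.144.25: bits 01011001110000101001 walk d0:-→d1:-→d2:-→d3:-→d4:-→d5:-→d6:-→d7:-→d8:-→d9:-→d10:-→d11:-→d12:-→d13:-→d14:-→d15:-→d16:H0→d17:-→d18:-→d19:-→d20:H0 -> H0
  - 89.194.144.0/20 clear@20
  add 0.0.0.0/1 -> H1 at depth 1
  lookup 150.179.122.92: bits 100101101011 walk d0:-→d1:-→d2:-→d3:-→d4:-→d5:-→d6:-→d7:-→d8:-→d9:-→d10:-→d11:-→d12:H2 -> H2
  add 0.0.0.0/0 -> H2 at depth 0
  lookup 89.194.0.1: bits 0101100111000010 walk d0:H2→d1:H1→d2:-→d3:-→d4:-→d5:-→d6:-→d7:-→d8:-→d9:-→d10:-→d11:-→d12:-→d13:-→d14:-→d15:-→d16:H0 -> H0
  add 128.0.0.0/3 -> H0 at depth 3
  lookup 150.190.58.0: bits 100101101011111000111010 walk d0:H2→d1:-→d2:-→d3:H0→d4:-→d5:-→d6:-→d7:-→d8:-→d9:-→d10:-→d11:-→d12:H2→d13:-→d14:-→d15:-→d16:-→d17:-→d18:-→d19:-→d20:-→d21:-→d22:-→d23:-→d24:H1 -> H1
  add 89.194.144.0/20 -> H0 at depth 20
  lookup 89.194.144.36: bits 01011001110000101001 walk d0:H2→d1:H1→d2:-→d3:-→d4:-→d5:-→d6:-→d7:-→d8:-→d9:-→d10:-→d11:-→d12:-→d13:-→d14:-→d15:-→d16:H0→d17:-→d18:-→d19:-→d20:H0 -> H0
  add 150.176.0.0/12 -> H3 at depth 12

== LOOKUPS ==
["H0","H0","H0","H0","no-route","no-route","H3","H3","H0","H2","H0","H1","H0"]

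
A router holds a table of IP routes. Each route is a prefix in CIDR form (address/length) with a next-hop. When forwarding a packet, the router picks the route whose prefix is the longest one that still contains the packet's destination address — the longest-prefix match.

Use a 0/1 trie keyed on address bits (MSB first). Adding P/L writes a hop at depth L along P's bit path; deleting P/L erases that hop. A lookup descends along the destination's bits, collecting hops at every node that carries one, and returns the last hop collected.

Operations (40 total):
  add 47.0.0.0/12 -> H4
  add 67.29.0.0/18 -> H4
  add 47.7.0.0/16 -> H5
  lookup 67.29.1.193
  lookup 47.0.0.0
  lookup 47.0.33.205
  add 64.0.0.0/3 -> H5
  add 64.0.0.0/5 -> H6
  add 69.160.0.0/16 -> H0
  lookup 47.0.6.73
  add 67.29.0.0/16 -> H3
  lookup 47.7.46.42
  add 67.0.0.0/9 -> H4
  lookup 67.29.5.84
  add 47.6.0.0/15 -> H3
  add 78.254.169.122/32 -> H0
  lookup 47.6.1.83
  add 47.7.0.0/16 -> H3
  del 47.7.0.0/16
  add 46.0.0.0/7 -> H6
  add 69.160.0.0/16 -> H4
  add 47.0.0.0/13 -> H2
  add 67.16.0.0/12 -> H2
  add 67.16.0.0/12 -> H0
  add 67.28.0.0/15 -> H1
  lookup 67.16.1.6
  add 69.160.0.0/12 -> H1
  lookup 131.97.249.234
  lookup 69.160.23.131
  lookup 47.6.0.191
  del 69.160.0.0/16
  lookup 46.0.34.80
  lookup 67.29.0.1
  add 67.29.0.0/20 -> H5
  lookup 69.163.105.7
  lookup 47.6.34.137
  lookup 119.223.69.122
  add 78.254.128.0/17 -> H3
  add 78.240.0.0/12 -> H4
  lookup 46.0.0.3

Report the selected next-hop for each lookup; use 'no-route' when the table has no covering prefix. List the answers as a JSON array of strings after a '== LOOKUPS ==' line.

Trace:
  + 47.0.0.0/12 (H4) depth=12
  + 67.29.0.0/18 (H4) depth=18
  + 47.7.0.0/16 (H5) depth=16
  Q 67.29.1.193: descend 010000110001110100 ; hops seen [H4] ; pick H4
  Q 47.0.0.0: descend 0010111100000 ; hops seen [H4] ; pick H4
  Q 47.0.33.205: descend 0010111100000 ; hops seen [H4] ; pick H4
  + 64.0.0.0/3 (H5) depth=3
  + 64.0.0.0/5 (H6) depth=5
  + 69.160.0.0/16 (H0) depth=16
  Q 47.0.6.73: descend 0010111100000 ; hops seen [H4] ; pick H4
  + 67.29.0.0/16 (H3) depth=16
  Q 47.7.46.42: descend 0010111100000111 ; hops seen [H4,H5] ; pick H5
  + 67.0.0.0/9 (H4) depth=9
  Q 67.29.5.84: descend 010000110001110100 ; hops seen [H5,H6,H4,H3,H4] ; pick H4
  + 47.6.0.0/15 (H3) depth=15
  + 78.254.169.122/32 (H0) depth=32
  Q 47.6.1.83: descend 001011110000011 ; hops seen [H4,H3] ; pick H3
  + 47.7.0.0/16 (H3) depth=16
  del 47.7.0.0/16 (clear depth 16)
  + 46.0.0.0/7 (H6) depth=7
  + 69.160.0.0/16 (H4) depth=16
  + 47.0.0.0/13 (H2) depth=13
  + 67.16.0.0/12 (H2) depth=12
  + 67.16.0.0/12 (H0) depth=12
  + 67.28.0.0/15 (H1) depth=15
  Q 67.16.1.6: descend 010000110001 ; hops seen [H5,H6,H4,H0] ; pick H0
  + 69.160.0.0/12 (H1) depth=12
  Q 131.97.249.234: descend ε ; hops seen [∅] ; pick no-route
  Q 69.160.23.131: descend 0100010110100000 ; hops seen [H5,H6,H1,H4] ; pick H4
  Q 47.6.0.191: descend 001011110000011 ; hops seen [H6,H4,H2,H3] ; pick H3
  del 69.160.0.0/16 (clear depth 16)
  Q 46.0.34.80: descend 0010111 ; hops seen [H6] ; pick H6
  Q 67.29.0.1: descend 010000110001110100 ; hops seen [H5,H6,H4,H0,H1,H3,H4] ; pick H4
  + 67.29.0.0/20 (H5) depth=20
  Q 69.163.105.7: descend 01000101101000 ; hops seen [H5,H6,H1] ; pick H1
  Q 47.6.34.137: descend 001011110000011 ; hops seen [H6,H4,H2,H3] ; pick H3
  Q 119.223.69.122: descend 01 ; hops seen [∅] ; pick no-route
  + 78.254.128.0/17 (H3) depth=17
  + 78.240.0.0/12 (H4) depth=12
  Q 46.0.0.3: descend 0010111 ; hops seen [H6] ; pick H6

== LOOKUPS ==
["H4","H4","H4","H4","H5","H4","H3","H0","no-route","H4","H3","H6","H4","H1","H3","no-route","H6"]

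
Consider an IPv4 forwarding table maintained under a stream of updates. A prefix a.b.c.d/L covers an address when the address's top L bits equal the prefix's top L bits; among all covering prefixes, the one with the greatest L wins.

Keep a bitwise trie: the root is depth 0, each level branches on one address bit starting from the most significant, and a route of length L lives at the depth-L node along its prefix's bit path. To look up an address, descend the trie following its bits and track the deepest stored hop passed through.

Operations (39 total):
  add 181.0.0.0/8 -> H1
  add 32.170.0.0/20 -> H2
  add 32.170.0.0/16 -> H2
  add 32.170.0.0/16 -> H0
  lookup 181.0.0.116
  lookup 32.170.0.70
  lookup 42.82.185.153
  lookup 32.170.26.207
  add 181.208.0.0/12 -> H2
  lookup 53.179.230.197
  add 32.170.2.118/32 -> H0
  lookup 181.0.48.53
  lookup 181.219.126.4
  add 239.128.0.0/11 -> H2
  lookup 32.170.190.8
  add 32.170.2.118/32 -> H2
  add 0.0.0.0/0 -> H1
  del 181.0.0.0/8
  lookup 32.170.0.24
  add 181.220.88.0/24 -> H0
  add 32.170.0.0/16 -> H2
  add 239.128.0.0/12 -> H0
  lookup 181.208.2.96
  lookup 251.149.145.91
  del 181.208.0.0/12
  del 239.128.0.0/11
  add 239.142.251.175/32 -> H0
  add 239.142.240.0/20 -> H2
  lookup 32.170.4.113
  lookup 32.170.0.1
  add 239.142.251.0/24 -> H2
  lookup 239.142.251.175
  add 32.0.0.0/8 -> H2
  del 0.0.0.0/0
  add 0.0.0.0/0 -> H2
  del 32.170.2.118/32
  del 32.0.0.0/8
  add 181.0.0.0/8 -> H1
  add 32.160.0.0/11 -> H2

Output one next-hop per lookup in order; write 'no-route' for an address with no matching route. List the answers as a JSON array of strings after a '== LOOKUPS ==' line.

Apply in order:
  + 181.0.0.0/8 (H1) depth=8
  + 32.170.0.0/20 (H2) depth=20
  + 32.170.0.0/16 (H2) depth=16
  + 32.170.0.0/16 (H0) depth=16
  lookup 181.0.0.116: bits 10110101 walk d0:-→d1:-→d2:-→d3:-→d4:-→d5:-→d6:-→d7:-→d8:H1 -> H1
  lookup 32.170.0.70: bits 00100000101010100000 walk d0:-→d1:-→d2:-→d3:-→d4:-→d5:-→d6:-→d7:-→d8:-→d9:-→d10:-→d11:-→d12:-→d13:-→d14:-→d15:-→d16:H0→d17:-→d18:-→d19:-→d20:H2 -> H2
  lookup 42.82.185.153: bits 0010 walk d0:-→d1:-→d2:-→d3:-→d4:- -> no-route
  lookup 32.170.26.207: bits 0010000010101010000 walk d0:-→d1:-→d2:-→d3:-→d4:-→d5:-→d6:-→d7:-→d8:-→d9:-→d10:-→d11:-→d12:-→d13:-→d14:-→d15:-→d16:H0→d17:-→d18:-→d19:- -> H0
  + 181.208.0.0/12 (H2) depth=12
  lookup 53.179.230.197: bits 001 walk d0:-→d1:-→d2:-→d3:- -> no-route
  + 32.170.2.118/32 (H0) depth=32
  lookup 181.0.48.53: bits 10110101 walk d0:-→d1:-→d2:-→d3:-→d4:-→d5:-→d6:-→d7:-→d8:H1 -> H1
  lookup 181.219.126.4: bits 101101011101 walk d0:-→d1:-→d2:-→d3:-→d4:-→d5:-→d6:-→d7:-→d8:H1→d9:-→d10:-→d11:-→d12:H2 -> H2
  + 239.128.0.0/11 (H2) depth=11
  lookup 32.170.190.8: bits 0010000010101010 walk d0:-→d1:-→d2:-→d3:-→d4:-→d5:-→d6:-→d7:-→d8:-→d9:-→d10:-→d11:-→d12:-→d13:-→d14:-→d15:-→d16:H0 -> H0
  + 32.170.2.118/32 (H2) depth=32
  + 0.0.0.0/0 (H1) depth=0
  - 181.0.0.0/8 clear@8
  lookup 32.170.0.24: bits 0010000010101010000000 walk d0:H1→d1:-→d2:-→d3:-→d4:-→d5:-→d6:-→d7:-→d8:-→d9:-→d10:-→d11:-→d12:-→d13:-→d14:-→d15:-→d16:H0→d17:-→d18:-→d19:-→d20:H2→d21:-→d22:- -> H2
  + 181.220.88.0/24 (H0) depth=24
  + 32.170.0.0/16 (H2) depth=16
  + 239.128.0.0/12 (H0) depth=12
  lookup 181.208.2.96: bits 101101011101 walk d0:H1→d1:-→d2:-→d3:-→d4:-→d5:-→d6:-→d7:-→d8:-→d9:-→d10:-→d11:-→d12:H2 -> H2
  lookup 251.149.145.91: bits 111 walk d0:H1→d1:-→d2:-→d3:- -> H1
  - 181.208.0.0/12 clear@12
  - 239.128.0.0/11 clear@11
  + 239.142.251.175/32 (H0) depth=32
  + 239.142.240.0/20 (H2) depth=20
  lookup 32.170.4.113: bits 001000001010101000000 walk d0:H1→d1:-→d2:-→d3:-→d4:-→d5:-→d6:-→d7:-→d8:-→d9:-→d10:-→d11:-→d12:-→d13:-→d14:-→d15:-→d16:H2→d17:-→d18:-→d19:-→d20:H2→d21:- -> H2
  lookup 32.170.0.1: bits 0010000010101010000000 walk d0:H1→d1:-→d2:-→d3:-→d4:-→d5:-→d6:-→d7:-→d8:-→d9:-→d10:-→d11:-→d12:-→d13:-→d14:-→d15:-→d16:H2→d17:-→d18:-→d19:-→d20:H2→d21:-→d22:- -> H2
  + 239.142.251.0/24 (H2) depth=24
  lookup 239.142.251.175: bits 11101111100011101111101110101111 walk d0:H1→d1:-→d2:-→d3:-→d4:-→d5:-→d6:-→d7:-→d8:-→d9:-→d10:-→d11:-→d12:H0→d13:-→d14:-→d15:-→d16:-→d17:-→d18:-→d19:-→d20:H2→d21:-→d22:-→d23:-→d24:H2→d25:-→d26:-→d27:-→d28:-→d29:-→d30:-→d31:-→d32:H0 -> H0
  + 32.0.0.0/8 (H2) depth=8
  - 0.0.0.0/0 clear@0
  + 0.0.0.0/0 (H2) depth=0
  - 32.170.2.118/32 clear@32
  - 32.0.0.0/8 clear@8
  + 181.0.0.0/8 (H1) depth=8
  + 32.160.0.0/11 (H2) depth=11

== LOOKUPS ==
["H1","H2","no-route","H0","no-route","H1","H2","H0","H2","H2","H1","H2","H2","H0"]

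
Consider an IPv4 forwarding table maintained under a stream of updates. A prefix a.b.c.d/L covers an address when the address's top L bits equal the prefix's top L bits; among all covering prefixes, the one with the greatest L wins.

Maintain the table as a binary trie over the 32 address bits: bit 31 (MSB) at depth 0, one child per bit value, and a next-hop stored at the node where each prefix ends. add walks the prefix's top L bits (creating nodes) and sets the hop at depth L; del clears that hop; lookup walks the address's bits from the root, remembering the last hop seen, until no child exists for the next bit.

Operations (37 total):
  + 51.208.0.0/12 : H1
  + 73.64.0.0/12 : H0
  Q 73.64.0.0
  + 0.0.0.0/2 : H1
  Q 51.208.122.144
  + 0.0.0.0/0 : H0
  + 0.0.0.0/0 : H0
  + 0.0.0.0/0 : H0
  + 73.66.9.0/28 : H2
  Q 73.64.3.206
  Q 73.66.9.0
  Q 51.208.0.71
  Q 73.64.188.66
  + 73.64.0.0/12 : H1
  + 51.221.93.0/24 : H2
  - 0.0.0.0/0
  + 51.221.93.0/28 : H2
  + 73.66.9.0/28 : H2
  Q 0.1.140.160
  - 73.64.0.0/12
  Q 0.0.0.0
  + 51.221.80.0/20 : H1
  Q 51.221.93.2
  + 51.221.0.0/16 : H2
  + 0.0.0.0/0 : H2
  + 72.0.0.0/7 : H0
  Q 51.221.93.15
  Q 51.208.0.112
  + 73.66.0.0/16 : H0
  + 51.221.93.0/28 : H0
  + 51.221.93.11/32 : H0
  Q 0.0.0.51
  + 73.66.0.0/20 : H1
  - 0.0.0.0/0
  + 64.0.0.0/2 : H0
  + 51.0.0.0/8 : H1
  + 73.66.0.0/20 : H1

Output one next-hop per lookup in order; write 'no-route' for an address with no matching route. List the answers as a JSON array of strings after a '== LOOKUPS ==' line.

Trace:
  + 51.208.0.0/12 (H1) depth=12
  + 73.64.0.0/12 (H0) depth=12
  Q 73.64.0.0: descend 010010010100 ; hops seen [H0] ; pick H0
  + 0.0.0.0/2 (H1) depth=2
  Q 51.208.122.144: descend 001100111101 ; hops seen [H1,H1] ; pick H1
  + 0.0.0.0/0 (H0) depth=0
  + 0.0.0.0/0 (H0) depth=0
  + 0.0.0.0/0 (H0) depth=0
  + 73.66.9.0/28 (H2) depth=28
  Q 73.64.3.206: descend 01001001010000 ; hops seen [H0,H0] ; pick H0
  Q 73.66.9.0: descend 0100100101000010000010010000 ; hops seen [H0,H0,H2] ; pick H2
  Q 51.208.0.71: descend 001100111101 ; hops seen [H0,H1,H1] ; pick H1
  Q 73.64.188.66: descend 01001001010000 ; hops seen [H0,H0] ; pick H0
  + 73.64.0.0/12 (H1) depth=12
  + 51.221.93.0/24 (H2) depth=24
  del 0.0.0.0/0 (clear depth 0)
  + 51.221.93.0/28 (H2) depth=28
  + 73.66.9.0/28 (H2) depth=28
  Q 0.1.140.160: descend 00 ; hops seen [H1] ; pick H1
  del 73.64.0.0/12 (clear depth 12)
  Q 0.0.0.0: descend 00 ; hops seen [H1] ; pick H1
  + 51.221.80.0/20 (H1) depth=20
  Q 51.221.93.2: descend 0011001111011101010111010000 ; hops seen [H1,H1,H1,H2,H2] ; pick H2
  + 51.221.0.0/16 (H2) depth=16
  + 0.0.0.0/0 (H2) depth=0
  + 72.0.0.0/7 (H0) depth=7
  Q 51.221.93.15: descend 0011001111011101010111010000 ; hops seen [H2,H1,H1,H2,H1,H2,H2] ; pick H2
  Q 51.208.0.112: descend 001100111101 ; hops seen [H2,H1,H1] ; pick H1
  + 73.66.0.0/16 (H0) depth=16
  + 51.221.93.0/28 (H0) depth=28
  + 51.221.93.11/32 (H0) depth=32
  Q 0.0.0.51: descend 00 ; hops seen [H2,H1] ; pick H1
  + 73.66.0.0/20 (H1) depth=20
  del 0.0.0.0/0 (clear depth 0)
  + 64.0.0.0/2 (H0) depth=2
  + 51.0.0.0/8 (H1) depth=8
  + 73.66.0.0/20 (H1) depth=20

== LOOKUPS ==
["H0","H1","H0","H2","H1","H0","H1","H1","H2","H2","H1","H1"]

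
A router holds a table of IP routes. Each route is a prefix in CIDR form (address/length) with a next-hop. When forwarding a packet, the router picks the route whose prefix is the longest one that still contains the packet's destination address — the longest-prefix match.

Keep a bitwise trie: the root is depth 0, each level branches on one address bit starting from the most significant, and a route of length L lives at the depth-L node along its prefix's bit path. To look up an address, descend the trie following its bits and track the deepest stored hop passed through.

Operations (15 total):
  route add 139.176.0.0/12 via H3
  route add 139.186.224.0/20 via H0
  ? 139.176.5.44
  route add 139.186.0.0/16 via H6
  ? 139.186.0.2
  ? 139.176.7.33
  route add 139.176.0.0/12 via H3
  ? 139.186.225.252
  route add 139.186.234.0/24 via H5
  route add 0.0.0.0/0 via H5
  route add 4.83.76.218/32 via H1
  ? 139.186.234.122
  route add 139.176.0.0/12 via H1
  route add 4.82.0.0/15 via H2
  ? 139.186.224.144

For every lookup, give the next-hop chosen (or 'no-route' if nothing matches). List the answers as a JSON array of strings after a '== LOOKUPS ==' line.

Apply in order:
  + 139.176.0.0/12 (H3) depth=12
  + 139.186.224.0/20 (H0) depth=20
  lookup 139.176.5.44: bits 100010111011 walk d0:-→d1:-→d2:-→d3:-→d4:-→d5:-→d6:-→d7:-→d8:-→d9:-→d10:-→d11:-→d12:H3 -> H3
  + 139.186.0.0/16 (H6) depth=16
  lookup 139.186.0.2: bits 1000101110111010 walk d0:-→d1:-→d2:-→d3:-→d4:-→d5:-→d6:-→d7:-→d8:-→d9:-→d10:-→d11:-→d12:H3→d13:-→d14:-→d15:-→d16:H6 -> H6
  lookup 139.176.7.33: bits 100010111011 walk d0:-→d1:-→d2:-→d3:-→d4:-→d5:-→d6:-→d7:-→d8:-→d9:-→d10:-→d11:-→d12:H3 -> H3
  + 139.176.0.0/12 (H3) depth=12
  lookup 139.186.225.252: bits 10001011101110101110 walk d0:-→d1:-→d2:-→d3:-→d4:-→d5:-→d6:-→d7:-→d8:-→d9:-→d10:-→d11:-→d12:H3→d13:-→d14:-→d15:-→d16:H6→d17:-→d18:-→d19:-→d20:H0 -> H0
  + 139.186.234.0/24 (H5) depth=24
  + 0.0.0.0/0 (H5) depth=0
  + 4.83.76.218/32 (H1) depth=32
  lookup 139.186.234.122: bits 100010111011101011101010 walk d0:H5→d1:-→d2:-→d3:-→d4:-→d5:-→d6:-→d7:-→d8:-→d9:-→d10:-→d11:-→d12:H3→d13:-→d14:-→d15:-→d16:H6→d17:-→d18:-→d19:-→d20:H0→d21:-→d22:-→d23:-→d24:H5 -> H5
  + 139.176.0.0/12 (H1) depth=12
  + 4.82.0.0/15 (H2) depth=15
  lookup 139.186.224.144: bits 10001011101110101110 walk d0:H5→d1:-→d2:-→d3:-→d4:-→d5:-→d6:-→d7:-→d8:-→d9:-→d10:-→d11:-→d12:H1→d13:-→d14:-→d15:-→d16:H6→d17:-→d18:-→d19:-→d20:H0 -> H0

== LOOKUPS ==
["H3","H6","H3","H0","H5","H0"]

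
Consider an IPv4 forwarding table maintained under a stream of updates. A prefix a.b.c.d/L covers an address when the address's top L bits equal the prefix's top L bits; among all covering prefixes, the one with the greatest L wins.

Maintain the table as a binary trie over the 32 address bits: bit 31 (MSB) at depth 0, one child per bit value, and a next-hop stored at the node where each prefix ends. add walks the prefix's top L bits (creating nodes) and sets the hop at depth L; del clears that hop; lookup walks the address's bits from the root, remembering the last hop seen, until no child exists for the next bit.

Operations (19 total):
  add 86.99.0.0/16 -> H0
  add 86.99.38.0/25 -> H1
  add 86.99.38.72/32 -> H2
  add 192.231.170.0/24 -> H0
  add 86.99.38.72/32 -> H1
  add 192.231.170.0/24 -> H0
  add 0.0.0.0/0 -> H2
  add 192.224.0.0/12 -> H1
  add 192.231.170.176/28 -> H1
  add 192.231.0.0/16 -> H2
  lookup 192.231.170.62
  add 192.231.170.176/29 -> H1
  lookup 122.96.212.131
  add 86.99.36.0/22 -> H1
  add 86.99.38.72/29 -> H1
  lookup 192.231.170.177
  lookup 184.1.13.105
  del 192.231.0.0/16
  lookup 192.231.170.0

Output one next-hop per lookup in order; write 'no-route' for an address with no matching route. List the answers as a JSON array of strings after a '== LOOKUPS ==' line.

Trace:
  add 86.99.0.0/16 -> H0 at depth 16
  add 86.99.38.0/25 -> H1 at depth 25
  add 86.99.38.72/32 -> H2 at depth 32
  add 192.231.170.0/24 -> H0 at depth 24
  add 86.99.38.72/32 -> H1 at depth 32
  add 192.231.170.0/24 -> H0 at depth 24
  add 0.0.0.0/0 -> H2 at depth 0
  add 192.224.0.0/12 -> H1 at depth 12
  add 192.231.170.176/28 -> H1 at depth 28
  add 192.231.0.0/16 -> H2 at depth 16
  lookup 192.231.170.62: bits 110000001110011110101010 walk d0:H2→d1:-→d2:-→d3:-→d4:-→d5:-→d6:-→d7:-→d8:-→d9:-→d10:-→d11:-→d12:H1→d13:-→d14:-→d15:-→d16:H2→d17:-→d18:-→d19:-→d20:-→d21:-→d22:-→d23:-→d24:H0 -> H0
  add 192.231.170.176/29 -> H1 at depth 29
  lookup 122.96.212.131: bits 01 walk d0:H2→d1:-→d2:- -> H2
  add 86.99.36.0/22 -> H1 at depth 22
  add 86.99.38.72/29 -> H1 at depth 29
  lookup 192.231.170.177: bits 11000000111001111010101010110 walk d0:H2→d1:-→d2:-→d3:-→d4:-→d5:-→d6:-→d7:-→d8:-→d9:-→d10:-→d11:-→d12:H1→d13:-→d14:-→d15:-→d16:H2→d17:-→d18:-→d19:-→d20:-→d21:-→d22:-→d23:-→d24:H0→d25:-→d26:-→d27:-→d28:H1→d29:H1 -> H1
  lookup 184.1.13.105: bits 1 walk d0:H2→d1:- -> H2
  - 192.231.0.0/16 clear@16
  lookup 192.231.170.0: bits 110000001110011110101010 walk d0:H2→d1:-→d2:-→d3:-→d4:-→d5:-→d6:-→d7:-→d8:-→d9:-→d10:-→d11:-→d12:H1→d13:-→d14:-→d15:-→d16:-→d17:-→d18:-→d19:-→d20:-→d21:-→d22:-→d23:-→d24:H0 -> H0

== LOOKUPS ==
["H0","H2","H1","H2","H0"]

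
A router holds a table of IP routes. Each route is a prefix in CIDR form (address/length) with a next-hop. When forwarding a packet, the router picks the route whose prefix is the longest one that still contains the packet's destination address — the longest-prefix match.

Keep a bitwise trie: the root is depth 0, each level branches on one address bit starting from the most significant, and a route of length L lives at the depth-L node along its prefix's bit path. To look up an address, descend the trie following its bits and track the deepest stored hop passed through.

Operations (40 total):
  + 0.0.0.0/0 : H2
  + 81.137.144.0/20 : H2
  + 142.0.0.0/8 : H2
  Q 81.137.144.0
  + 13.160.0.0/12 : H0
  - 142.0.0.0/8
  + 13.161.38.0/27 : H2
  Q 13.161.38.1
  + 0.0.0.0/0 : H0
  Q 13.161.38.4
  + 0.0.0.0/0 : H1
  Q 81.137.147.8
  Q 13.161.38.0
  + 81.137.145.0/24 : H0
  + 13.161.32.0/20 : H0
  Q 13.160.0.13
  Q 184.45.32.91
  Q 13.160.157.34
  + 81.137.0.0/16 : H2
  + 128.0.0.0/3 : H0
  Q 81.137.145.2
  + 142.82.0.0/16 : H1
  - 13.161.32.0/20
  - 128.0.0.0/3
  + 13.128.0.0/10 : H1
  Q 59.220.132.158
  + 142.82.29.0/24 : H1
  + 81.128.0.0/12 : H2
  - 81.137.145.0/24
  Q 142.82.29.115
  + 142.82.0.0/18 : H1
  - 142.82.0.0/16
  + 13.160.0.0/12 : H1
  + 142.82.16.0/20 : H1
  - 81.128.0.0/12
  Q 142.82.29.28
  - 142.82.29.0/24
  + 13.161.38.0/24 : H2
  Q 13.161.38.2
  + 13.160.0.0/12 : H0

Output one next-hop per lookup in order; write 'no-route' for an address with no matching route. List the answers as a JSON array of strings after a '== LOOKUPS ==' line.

Process each operation:
  add 0.0.0.0/0 -> H2 at depth 0
  add 81.137.144.0/20 -> H2 at depth 20
  add 142.0.0.0/8 -> H2 at depth 8
  Q 81.137.144.0: descend 01010001100010011001 ; hops seen [H2,H2] ; pick H2
  add 13.160.0.0/12 -> H0 at depth 12
  - 142.0.0.0/8 clear@8
  add 13.161.38.0/27 -> H2 at depth 27
  Q 13.161.38.1: descend 000011011010000100100110000 ; hops seen [H2,H0,H2] ; pick H2
  add 0.0.0.0/0 -> H0 at depth 0
  Q 13.161.38.4: descend 000011011010000100100110000 ; hops seen [H0,H0,H2] ; pick H2
  add 0.0.0.0/0 -> H1 at depth 0
  Q 81.137.147.8: descend 01010001100010011001 ; hops seen [H1,H2] ; pick H2
  Q 13.161.38.0: descend 000011011010000100100110000 ; hops seen [H1,H0,H2] ; pick H2
  add 81.137.145.0/24 -> H0 at depth 24
  add 13.161.32.0/20 -> H0 at depth 20
  Q 13.160.0.13: descend 000011011010000 ; hops seen [H1,H0] ; pick H0
  Q 184.45.32.91: descend 10 ; hops seen [H1] ; pick H1
  Q 13.160.157.34: descend 000011011010000 ; hops seen [H1,H0] ; pick H0
  add 81.137.0.0/16 -> H2 at depth 16
  add 128.0.0.0/3 -> H0 at depth 3
  Q 81.137.145.2: descend 010100011000100110010001 ; hops seen [H1,H2,H2,H0] ; pick H0
  add 142.82.0.0/16 -> H1 at depth 16
  - 13.161.32.0/20 clear@20
  - 128.0.0.0/3 clear@3
  add 13.128.0.0/10 -> H1 at depth 10
  Q 59.220.132.158: descend 00 ; hops seen [H1] ; pick H1
  add 142.82.29.0/24 -> H1 at depth 24
  add 81.128.0.0/12 -> H2 at depth 12
  - 81.137.145.0/24 clear@24
  Q 142.82.29.115: descend 100011100101001000011101 ; hops seen [H1,H1,H1] ; pick H1
  add 142.82.0.0/18 -> H1 at depth 18
  - 142.82.0.0/16 clear@16
  add 13.160.0.0/12 -> H1 at depth 12
  add 142.82.16.0/20 -> H1 at depth 20
  - 81.128.0.0/12 clear@12
  Q 142.82.29.28: descend 100011100101001000011101 ; hops seen [H1,H1,H1,H1] ; pick H1
  - 142.82.29.0/24 clear@24
  add 13.161.38.0/24 -> H2 at depth 24
  Q 13.161.38.2: descend 000011011010000100100110000 ; hops seen [H1,H1,H1,H2,H2] ; pick H2
  add 13.160.0.0/12 -> H0 at depth 12

== LOOKUPS ==
["H2","H2","H2","H2","H2","H0","H1","H0","H0","H1","H1","H1","H2"]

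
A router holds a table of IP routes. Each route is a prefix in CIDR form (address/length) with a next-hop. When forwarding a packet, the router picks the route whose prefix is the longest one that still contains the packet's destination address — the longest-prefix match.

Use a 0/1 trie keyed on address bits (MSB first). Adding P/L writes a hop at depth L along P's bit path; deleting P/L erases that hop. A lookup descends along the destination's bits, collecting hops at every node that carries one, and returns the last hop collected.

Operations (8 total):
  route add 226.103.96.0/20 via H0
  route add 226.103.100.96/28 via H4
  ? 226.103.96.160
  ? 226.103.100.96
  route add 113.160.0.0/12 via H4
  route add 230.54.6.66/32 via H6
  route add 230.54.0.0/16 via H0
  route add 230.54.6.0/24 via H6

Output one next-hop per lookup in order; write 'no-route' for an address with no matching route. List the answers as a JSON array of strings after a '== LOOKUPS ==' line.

Apply in order:
  add 226.103.96.0/20 -> H0 at depth 20
  add 226.103.100.96/28 -> H4 at depth 28
  ? 226.103.96.160  path d0:-→d1:-→d2:-→d3:-→d4:-→d5:-→d6:-→d7:-→d8:-→d9:-→d10:-→d11:-→d12:-→d13:-→d14:-→d15:-→d16:-→d17:-→d18:-→d19:-→d20:H0→d21:-  best=H0
  ? 226.103.100.96  path d0:-→d1:-→d2:-→d3:-→d4:-→d5:-→d6:-→d7:-→d8:-→d9:-→d10:-→d11:-→d12:-→d13:-→d14:-→d15:-→d16:-→d17:-→d18:-→d19:-→d20:H0→d21:-→d22:-→d23:-→d24:-→d25:-→d26:-→d27:-→d28:H4  best=H4
  add 113.160.0.0/12 -> H4 at depth 12
  add 230.54.6.66/32 -> H6 at depth 32
  add 230.54.0.0/16 -> H0 at depth 16
  add 230.54.6.0/24 -> H6 at depth 24

== LOOKUPS ==
["H0","H4"]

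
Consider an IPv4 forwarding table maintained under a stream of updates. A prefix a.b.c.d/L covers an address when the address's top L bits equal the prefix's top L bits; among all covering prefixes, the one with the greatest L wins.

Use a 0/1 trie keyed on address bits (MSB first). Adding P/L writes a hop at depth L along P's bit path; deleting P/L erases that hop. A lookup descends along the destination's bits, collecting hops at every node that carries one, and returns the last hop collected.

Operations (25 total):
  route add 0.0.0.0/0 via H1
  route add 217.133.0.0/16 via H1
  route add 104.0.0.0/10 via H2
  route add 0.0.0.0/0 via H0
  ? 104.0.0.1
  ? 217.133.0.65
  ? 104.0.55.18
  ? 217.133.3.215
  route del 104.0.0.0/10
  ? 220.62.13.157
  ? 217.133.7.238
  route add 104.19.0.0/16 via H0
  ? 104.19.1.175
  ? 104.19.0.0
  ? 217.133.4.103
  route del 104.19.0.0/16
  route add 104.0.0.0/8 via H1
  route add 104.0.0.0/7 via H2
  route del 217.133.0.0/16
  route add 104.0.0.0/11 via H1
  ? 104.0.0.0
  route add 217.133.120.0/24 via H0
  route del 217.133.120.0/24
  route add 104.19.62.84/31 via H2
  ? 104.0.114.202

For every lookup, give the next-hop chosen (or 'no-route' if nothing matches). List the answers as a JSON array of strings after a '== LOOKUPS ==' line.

Process each operation:
  add 0.0.0.0/0 -> H1 at depth 0
  add 217.133.0.0/16 -> H1 at depth 16
  add 104.0.0.0/10 -> H2 at depth 10
  add 0.0.0.0/0 -> H0 at depth 0
  lookup 104.0.0.1: bits 0110100000 walk d0:H0→d1:-→d2:-→d3:-→d4:-→d5:-→d6:-→d7:-→d8:-→d9:-→d10:H2 -> H2
  lookup 217.133.0.65: bits 1101100110000101 walk d0:H0→d1:-→d2:-→d3:-→d4:-→d5:-→d6:-→d7:-→d8:-→d9:-→d10:-→d11:-→d12:-→d13:-→d14:-→d15:-→d16:H1 -> H1
  lookup 104.0.55.18: bits 0110100000 walk d0:H0→d1:-→d2:-→d3:-→d4:-→d5:-→d6:-→d7:-→d8:-→d9:-→d10:H2 -> H2
  lookup 217.133.3.215: bits 1101100110000101 walk d0:H0→d1:-→d2:-→d3:-→d4:-→d5:-→d6:-→d7:-→d8:-→d9:-→d10:-→d11:-→d12:-→d13:-→d14:-→d15:-→d16:H1 -> H1
  - 104.0.0.0/10 clear@10
  lookup 220.62.13.157: bits 11011 walk d0:H0→d1:-→d2:-→d3:-→d4:-→d5:- -> H0
  lookup 217.133.7.238: bits 1101100110000101 walk d0:H0→d1:-→d2:-→d3:-→d4:-→d5:-→d6:-→d7:-→d8:-→d9:-→d10:-→d11:-→d12:-→d13:-→d14:-→d15:-→d16:H1 -> H1
  add 104.19.0.0/16 -> H0 at depth 16
  lookup 104.19.1.175: bits 0110100000010011 walk d0:H0→d1:-→d2:-→d3:-→d4:-→d5:-→d6:-→d7:-→d8:-→d9:-→d10:-→d11:-→d12:-→d13:-→d14:-→d15:-→d16:H0 -> H0
  lookup 104.19.0.0: bits 0110100000010011 walk d0:H0→d1:-→d2:-→d3:-→d4:-→d5:-→d6:-→d7:-→d8:-→d9:-→d10:-→d11:-→d12:-→d13:-→d14:-→d15:-→d16:H0 -> H0
  lookup 217.133.4.103: bits 1101100110000101 walk d0:H0→d1:-→d2:-→d3:-→d4:-→d5:-→d6:-→d7:-→d8:-→d9:-→d10:-→d11:-→d12:-→d13:-→d14:-→d15:-→d16:H1 -> H1
  - 104.19.0.0/16 clear@16
  add 104.0.0.0/8 -> H1 at depth 8
  add 104.0.0.0/7 -> H2 at depth 7
  - 217.133.0.0/16 clear@16
  add 104.0.0.0/11 -> H1 at depth 11
  lookup 104.0.0.0: bits 01101000000 walk d0:H0→d1:-→d2:-→d3:-→d4:-→d5:-→d6:-→d7:H2→d8:H1→d9:-→d10:-→d11:H1 -> H1
  add 217.133.120.0/24 -> H0 at depth 24
  - 217.133.120.0/24 clear@24
  add 104.19.62.84/31 -> H2 at depth 31
  lookup 104.0.114.202: bits 01101000000 walk d0:H0→d1:-→d2:-→d3:-→d4:-→d5:-→d6:-→d7:H2→d8:H1→d9:-→d10:-→d11:H1 -> H1

== LOOKUPS ==
["H2","H1","H2","H1","H0","H1","H0","H0","H1","H1","H1"]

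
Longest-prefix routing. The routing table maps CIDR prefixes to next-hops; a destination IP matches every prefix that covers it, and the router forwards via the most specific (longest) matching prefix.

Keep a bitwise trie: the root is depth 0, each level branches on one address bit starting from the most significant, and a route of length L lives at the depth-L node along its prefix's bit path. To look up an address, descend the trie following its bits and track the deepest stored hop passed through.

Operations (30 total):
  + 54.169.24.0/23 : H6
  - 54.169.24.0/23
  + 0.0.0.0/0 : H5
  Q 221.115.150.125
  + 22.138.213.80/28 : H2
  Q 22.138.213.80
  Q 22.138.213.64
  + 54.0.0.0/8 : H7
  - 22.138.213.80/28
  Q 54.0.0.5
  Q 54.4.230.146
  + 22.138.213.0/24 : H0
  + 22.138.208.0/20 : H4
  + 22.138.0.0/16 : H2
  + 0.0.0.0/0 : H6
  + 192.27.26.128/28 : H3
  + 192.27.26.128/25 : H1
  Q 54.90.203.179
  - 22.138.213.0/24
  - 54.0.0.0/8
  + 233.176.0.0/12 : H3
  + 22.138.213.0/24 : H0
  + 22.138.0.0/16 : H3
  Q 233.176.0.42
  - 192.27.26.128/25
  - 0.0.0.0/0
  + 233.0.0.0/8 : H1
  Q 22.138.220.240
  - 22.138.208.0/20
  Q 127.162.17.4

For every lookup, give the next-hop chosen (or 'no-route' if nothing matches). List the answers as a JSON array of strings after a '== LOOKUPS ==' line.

Apply in order:
  + 54.169.24.0/23 (H6) depth=23
  - 54.169.24.0/23 clear@23
  + 0.0.0.0/0 (H5) depth=0
  Q 221.115.150.125: descend ε ; hops seen [H5] ; pick H5
  + 22.138.213.80/28 (H2) depth=28
  Q 22.138.213.80: descend 0001011010001010110101010101 ; hops seen [H5,H2] ; pick H2
  Q 22.138.213.64: descend 000101101000101011010101010 ; hops seen [H5] ; pick H5
  + 54.0.0.0/8 (H7) depth=8
  - 22.138.213.80/28 clear@28
  Q 54.0.0.5: descend 00110110 ; hops seen [H5,H7] ; pick H7
  Q 54.4.230.146: descend 00110110 ; hops seen [H5,H7] ; pick H7
  + 22.138.213.0/24 (H0) depth=24
  + 22.138.208.0/20 (H4) depth=20
  + 22.138.0.0/16 (H2) depth=16
  + 0.0.0.0/0 (H6) depth=0
  + 192.27.26.128/28 (H3) depth=28
  + 192.27.26.128/25 (H1) depth=25
  Q 54.90.203.179: descend 00110110 ; hops seen [H6,H7] ; pick H7
  - 22.138.213.0/24 clear@24
  - 54.0.0.0/8 clear@8
  + 233.176.0.0/12 (H3) depth=12
  + 22.138.213.0/24 (H0) depth=24
  + 22.138.0.0/16 (H3) depth=16
  Q 233.176.0.42: descend 111010011011 ; hops seen [H6,H3] ; pick H3
  - 192.27.26.128/25 clear@25
  - 0.0.0.0/0 clear@0
  + 233.0.0.0/8 (H1) depth=8
  Q 22.138.220.240: descend 00010110100010101101 ; hops seen [H3,H4] ; pick H4
  - 22.138.208.0/20 clear@20
  Q 127.162.17.4: descend 0 ; hops seen [∅] ; pick no-route

== LOOKUPS ==
["H5","H2","H5","H7","H7","H7","H3","H4","no-route"]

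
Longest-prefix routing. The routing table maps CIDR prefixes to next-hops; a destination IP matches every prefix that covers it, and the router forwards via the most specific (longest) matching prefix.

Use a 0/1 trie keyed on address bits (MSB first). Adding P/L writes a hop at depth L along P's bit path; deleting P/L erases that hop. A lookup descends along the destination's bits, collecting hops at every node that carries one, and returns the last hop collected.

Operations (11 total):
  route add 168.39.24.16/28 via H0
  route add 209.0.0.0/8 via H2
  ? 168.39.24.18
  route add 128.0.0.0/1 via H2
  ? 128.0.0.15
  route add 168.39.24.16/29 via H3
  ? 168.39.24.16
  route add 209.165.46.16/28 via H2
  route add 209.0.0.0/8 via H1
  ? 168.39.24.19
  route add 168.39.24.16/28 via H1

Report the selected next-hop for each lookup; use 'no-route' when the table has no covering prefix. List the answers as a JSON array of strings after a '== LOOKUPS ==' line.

Process each operation:
  + 168.39.24.16/28 (H0) depth=28
  + 209.0.0.0/8 (H2) depth=8
  Q 168.39.24.18: descend 1010100000100111000110000001 ; hops seen [H0] ; pick H0
  + 128.0.0.0/1 (H2) depth=1
  Q 128.0.0.15: descend 10 ; hops seen [H2] ; pick H2
  + 168.39.24.16/29 (H3) depth=29
  Q 168.39.24.16: descend 10101000001001110001100000010 ; hops seen [H2,H0,H3] ; pick H3
  + 209.165.46.16/28 (H2) depth=28
  + 209.0.0.0/8 (H1) depth=8
  Q 168.39.24.19: descend 10101000001001110001100000010 ; hops seen [H2,H0,H3] ; pick H3
  + 168.39.24.16/28 (H1) depth=28

== LOOKUPS ==
["H0","H2","H3","H3"]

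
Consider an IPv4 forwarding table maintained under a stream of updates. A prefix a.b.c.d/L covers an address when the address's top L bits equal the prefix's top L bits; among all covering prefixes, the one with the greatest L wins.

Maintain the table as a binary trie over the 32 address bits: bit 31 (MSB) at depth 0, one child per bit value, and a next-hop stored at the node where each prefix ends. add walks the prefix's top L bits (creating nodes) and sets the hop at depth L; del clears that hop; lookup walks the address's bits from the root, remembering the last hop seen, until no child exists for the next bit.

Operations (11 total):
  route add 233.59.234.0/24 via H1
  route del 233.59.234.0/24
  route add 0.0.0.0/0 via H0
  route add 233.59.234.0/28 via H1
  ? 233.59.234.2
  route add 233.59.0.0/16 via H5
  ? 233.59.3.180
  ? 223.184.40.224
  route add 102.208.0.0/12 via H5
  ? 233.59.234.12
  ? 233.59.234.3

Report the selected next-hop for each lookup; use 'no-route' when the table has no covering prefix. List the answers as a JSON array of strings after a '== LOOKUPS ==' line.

Apply in order:
  add 233.59.234.0/24 -> H1 at depth 24
  del 233.59.234.0/24 (clear depth 24)
  add 0.0.0.0/0 -> H0 at depth 0
  add 233.59.234.0/28 -> H1 at depth 28
  Q 233.59.234.2: descend 1110100100111011111010100000 ; hops seen [H0,H1] ; pick H1
  add 233.59.0.0/16 -> H5 at depth 16
  Q 233.59.3.180: descend 1110100100111011 ; hops seen [H0,H5] ; pick H5
  Q 223.184.40.224: descend 11 ; hops seen [H0] ; pick H0
  add 102.208.0.0/12 -> H5 at depth 12
  Q 233.59.234.12: descend 1110100100111011111010100000 ; hops seen [H0,H5,H1] ; pick H1
  Q 233.59.234.3: descend 1110100100111011111010100000 ; hops seen [H0,H5,H1] ; pick H1

== LOOKUPS ==
["H1","H5","H0","H1","H1"]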